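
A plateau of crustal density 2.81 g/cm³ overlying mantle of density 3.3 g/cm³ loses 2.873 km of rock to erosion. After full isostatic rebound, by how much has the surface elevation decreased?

Rebound u = e ρ_c/ρ_m = 2.873 km × 2.81/3.3 = 2.446 km.
Net surface drop = e − u = 2.873 km − 2.446 km = e (ρ_m − ρ_c)/ρ_m = 0.427 km.

0.427 km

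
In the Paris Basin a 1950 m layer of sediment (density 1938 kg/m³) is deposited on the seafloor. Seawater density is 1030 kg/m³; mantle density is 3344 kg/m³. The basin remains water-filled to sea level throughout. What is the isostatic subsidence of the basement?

765 m

Submarine loading: the sediment displaces seawater, and the subsidence is in turn flooded, so s (ρ_m − ρ_w) = t (ρ_sed − ρ_w).
s = 1950 m × (1938 − 1030) / (3344 − 1030) = 765 m.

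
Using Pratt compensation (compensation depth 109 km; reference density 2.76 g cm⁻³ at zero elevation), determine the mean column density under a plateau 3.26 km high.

2.68 g cm⁻³

Pratt balance: ρ_ref D = ρ (D + h).
ρ = ρ_ref D/(D + h) = 2.76 × 109 km/(109 km + 3.26 km) = 2.68 g cm⁻³.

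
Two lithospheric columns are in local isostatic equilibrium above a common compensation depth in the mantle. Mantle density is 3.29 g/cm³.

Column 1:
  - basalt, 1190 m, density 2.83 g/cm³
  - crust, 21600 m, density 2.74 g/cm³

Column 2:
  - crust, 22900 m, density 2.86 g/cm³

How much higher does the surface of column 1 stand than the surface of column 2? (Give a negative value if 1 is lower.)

For any compensation level in the mantle, the mantle terms cancel and isostasy reduces to e = (Σt_1 − Σt_2) − (Σ(ρt)_1 − Σ(ρt)_2) / ρ_m.
Σt_1 = 22790 m; Σt_2 = 22900 m; Σ(ρt)_1 = 62551.7; Σ(ρt)_2 = 65494 (in m·g/cm³).
e = (22790 − 22900) − (62551.7 − 65494) / 3.29 = 784 m.

784 m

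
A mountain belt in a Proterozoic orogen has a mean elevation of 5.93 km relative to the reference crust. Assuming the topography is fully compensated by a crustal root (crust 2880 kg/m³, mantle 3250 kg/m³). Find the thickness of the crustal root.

For local isostatic compensation: the weight of the topography is balanced by the buoyancy of the root, ρ_c h = (ρ_m − ρ_c) r.
r = h · ρ_c / (ρ_m − ρ_c) = 5.93 km × 2880 / (3250 − 2880) = 46.2 km.

46.2 km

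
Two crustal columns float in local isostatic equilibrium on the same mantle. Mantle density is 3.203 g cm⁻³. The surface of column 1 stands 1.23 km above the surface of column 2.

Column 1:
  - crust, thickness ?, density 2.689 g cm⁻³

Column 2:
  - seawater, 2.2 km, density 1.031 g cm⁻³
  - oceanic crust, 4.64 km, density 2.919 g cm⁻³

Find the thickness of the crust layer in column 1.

19.5 km

Take the compensation level at the base of the deeper column (depth z_c below the surface of column 1) and equate Σ ρ_i t_i down to z_c; mantle fills any gap and the z_c terms cancel.
Column 1: x×2.689 + (z_c − 0 − x)×3.203
Column 2: 1.23×0 + 2.2×1.031 + 4.64×2.919 + (z_c − 1.23 − 6.84)×3.203
The z_c×3.203 term appears on both sides and cancels. Collect the known terms of each column as K = Σ(ρt)_known − 3.203 × (depth of known layers): K_1 = 0 − 3.203×0 = 0; K_2 = 15.81236 − 3.203×(1.23 + 6.84) = −10.03585.
Balance: K_1 − x×(3.203 − 2.689) = K_2, so x = (K_1 − K_2)/(3.203 − 2.689) = 10.0358/0.514 = 19.5 km.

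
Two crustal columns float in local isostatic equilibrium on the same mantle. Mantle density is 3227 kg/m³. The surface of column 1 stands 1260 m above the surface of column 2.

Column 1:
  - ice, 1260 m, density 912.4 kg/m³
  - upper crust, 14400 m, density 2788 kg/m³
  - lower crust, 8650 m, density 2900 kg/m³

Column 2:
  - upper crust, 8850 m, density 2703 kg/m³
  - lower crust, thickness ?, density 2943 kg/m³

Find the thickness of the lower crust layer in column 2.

11800 m

Take the compensation level at the base of the deeper column (depth z_c below the surface of column 1) and equate Σ ρ_i t_i down to z_c; mantle fills any gap and the z_c terms cancel.
Column 1: 1260×912.4 + 14400×2788 + 8650×2900 + (z_c − 24310)×3227
Column 2: 1260×0 + 8850×2703 + x×2943 + (z_c − 1260 − 8850 − x)×3227
The z_c×3227 term appears on both sides and cancels. Collect the known terms of each column as K = Σ(ρt)_known − 3227 × (depth of known layers): K_1 = 66381824 − 3227×24310 = −12066546; K_2 = 23921550 − 3227×(1260 + 8850) = −8703420.
Balance: K_1 = K_2 − x×(3227 − 2943), so x = (K_2 − K_1)/(3227 − 2943) = 3363130/284 = 11800 m.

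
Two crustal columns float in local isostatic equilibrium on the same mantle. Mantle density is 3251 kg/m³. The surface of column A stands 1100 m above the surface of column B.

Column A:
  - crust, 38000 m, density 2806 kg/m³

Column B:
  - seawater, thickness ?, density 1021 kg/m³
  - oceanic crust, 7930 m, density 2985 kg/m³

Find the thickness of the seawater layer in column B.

5030 m

Take the compensation level at the base of the deeper column (depth z_c below the surface of column A) and equate Σ ρ_i t_i down to z_c; mantle fills any gap and the z_c terms cancel.
Column A: 38000×2806 + (z_c − 38000)×3251
Column B: 1100×0 + x×1021 + 7930×2985 + (z_c − 1100 − 7930 − x)×3251
The z_c×3251 term appears on both sides and cancels. Collect the known terms of each column as K = Σ(ρt)_known − 3251 × (depth of known layers): K_A = 106628000 − 3251×38000 = −16910000; K_B = 23671050 − 3251×(1100 + 7930) = −5685480.
Balance: K_A = K_B − x×(3251 − 1021), so x = (K_B − K_A)/(3251 − 1021) = 11224500/2230 = 5030 m.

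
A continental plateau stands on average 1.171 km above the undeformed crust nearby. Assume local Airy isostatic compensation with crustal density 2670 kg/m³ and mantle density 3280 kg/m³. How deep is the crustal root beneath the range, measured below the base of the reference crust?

5.13 km

Equating mass per unit area of the two columns: the weight of the topography is balanced by the buoyancy of the root, ρ_c h = (ρ_m − ρ_c) r.
r = h · ρ_c / (ρ_m − ρ_c) = 1.171 km × 2670 / (3280 − 2670) = 5.13 km.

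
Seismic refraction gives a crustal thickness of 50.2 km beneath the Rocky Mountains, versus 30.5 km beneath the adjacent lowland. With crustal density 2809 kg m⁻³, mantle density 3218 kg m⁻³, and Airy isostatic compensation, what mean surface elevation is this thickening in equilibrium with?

2.5 km

Excess crust Δ = 50.2 km − 30.5 km = 19.7 km, split between elevation h and root r with h + r = Δ.
Airy balance ρ_c h = (ρ_m − ρ_c) r gives r = h ρ_c/(ρ_m − ρ_c), so h (1 + ρ_c/(ρ_m − ρ_c)) = Δ, i.e. h = Δ (ρ_m − ρ_c)/ρ_m.
h = 19.7 km × 409/3218 = 2.5 km.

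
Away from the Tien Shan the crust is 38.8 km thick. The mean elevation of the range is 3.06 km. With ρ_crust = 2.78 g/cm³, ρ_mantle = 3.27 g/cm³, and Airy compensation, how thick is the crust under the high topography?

Root depth r = h ρ_c / (ρ_m − ρ_c) = 3.06 km × 2.78 / 0.49 = 17.36 km.
Total thickness = T + h + r = 38.8 km + 3.06 km + 17.36 km = 59.2 km.

59.2 km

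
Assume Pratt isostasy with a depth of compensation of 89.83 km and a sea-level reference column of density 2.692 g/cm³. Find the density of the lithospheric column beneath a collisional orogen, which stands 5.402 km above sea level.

Pratt balance: ρ_ref D = ρ (D + h).
ρ = ρ_ref D/(D + h) = 2.692 × 89.83 km/(89.83 km + 5.402 km) = 2.54 g/cm³.

2.54 g/cm³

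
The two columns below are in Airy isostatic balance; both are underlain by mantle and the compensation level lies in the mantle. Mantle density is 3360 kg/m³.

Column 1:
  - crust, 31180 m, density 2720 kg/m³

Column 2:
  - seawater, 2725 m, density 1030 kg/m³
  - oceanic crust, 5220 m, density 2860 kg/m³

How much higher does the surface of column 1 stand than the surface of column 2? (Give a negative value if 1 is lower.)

For any compensation level in the mantle, the mantle terms cancel and isostasy reduces to e = (Σt_1 − Σt_2) − (Σ(ρt)_1 − Σ(ρt)_2) / ρ_m.
Σt_1 = 31180 m; Σt_2 = 7945 m; Σ(ρt)_1 = 84809600; Σ(ρt)_2 = 17735950 (in m·kg/m³).
e = (31180 − 7945) − (84809600 − 17735950) / 3360 = 3270 m.

3270 m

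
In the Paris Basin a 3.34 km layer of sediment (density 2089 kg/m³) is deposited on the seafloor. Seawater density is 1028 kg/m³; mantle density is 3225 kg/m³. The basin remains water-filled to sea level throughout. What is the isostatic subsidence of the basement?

1.61 km

Submarine loading: the sediment displaces seawater, and the subsidence is in turn flooded, so s (ρ_m − ρ_w) = t (ρ_sed − ρ_w).
s = 3.34 km × (2089 − 1028) / (3225 − 1028) = 1.61 km.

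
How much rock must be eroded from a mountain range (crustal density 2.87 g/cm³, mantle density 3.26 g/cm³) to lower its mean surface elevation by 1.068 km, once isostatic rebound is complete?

Net drop Δ = e − u = e − e ρ_c/ρ_m = e (ρ_m − ρ_c)/ρ_m.
e = Δ ρ_m/(ρ_m − ρ_c) = 1.068 km × 3.26/0.39 = 8.93 km.

8.93 km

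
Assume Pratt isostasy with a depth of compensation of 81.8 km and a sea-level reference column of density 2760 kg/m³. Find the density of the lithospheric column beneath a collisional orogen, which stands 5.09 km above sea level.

2600 kg/m³

Pratt balance: ρ_ref D = ρ (D + h).
ρ = ρ_ref D/(D + h) = 2760 × 81.8 km/(81.8 km + 5.09 km) = 2600 kg/m³.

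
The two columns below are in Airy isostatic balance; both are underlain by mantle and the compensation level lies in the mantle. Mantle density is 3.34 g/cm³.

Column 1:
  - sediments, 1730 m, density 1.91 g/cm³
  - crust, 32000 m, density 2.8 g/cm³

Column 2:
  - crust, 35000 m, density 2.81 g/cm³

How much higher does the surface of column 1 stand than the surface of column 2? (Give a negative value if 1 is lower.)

360 m

For any compensation level in the mantle, the mantle terms cancel and isostasy reduces to e = (Σt_1 − Σt_2) − (Σ(ρt)_1 − Σ(ρt)_2) / ρ_m.
Σt_1 = 33730 m; Σt_2 = 35000 m; Σ(ρt)_1 = 92904.3; Σ(ρt)_2 = 98350 (in m·g/cm³).
e = (33730 − 35000) − (92904.3 − 98350) / 3.34 = 360 m.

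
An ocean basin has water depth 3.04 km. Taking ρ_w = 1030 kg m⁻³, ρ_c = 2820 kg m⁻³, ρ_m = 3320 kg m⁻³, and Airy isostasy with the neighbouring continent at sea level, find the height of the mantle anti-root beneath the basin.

Equating mass per unit area of the two columns: replacing crust with seawater at the top is compensated by replacing crust with mantle at the base: d (ρ_c − ρ_w) = a (ρ_m − ρ_c).
a = d (ρ_c − ρ_w)/(ρ_m − ρ_c) = 3.04 km × 1790/500 = 10.9 km.

10.9 km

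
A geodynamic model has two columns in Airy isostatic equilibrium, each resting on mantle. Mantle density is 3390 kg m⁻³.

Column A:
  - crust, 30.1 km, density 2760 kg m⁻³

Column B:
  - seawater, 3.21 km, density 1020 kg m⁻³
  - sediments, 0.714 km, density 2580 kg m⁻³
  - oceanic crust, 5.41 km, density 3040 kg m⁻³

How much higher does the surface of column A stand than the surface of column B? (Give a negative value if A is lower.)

For any compensation level in the mantle, the mantle terms cancel and isostasy reduces to e = (Σt_A − Σt_B) − (Σ(ρt)_A − Σ(ρt)_B) / ρ_m.
Σt_A = 30.1 km; Σt_B = 9.334 km; Σ(ρt)_A = 83076; Σ(ρt)_B = 21562.72 (in km·kg m⁻³).
e = (30.1 − 9.334) − (83076 − 21562.72) / 3390 = 2.62 km.

2.62 km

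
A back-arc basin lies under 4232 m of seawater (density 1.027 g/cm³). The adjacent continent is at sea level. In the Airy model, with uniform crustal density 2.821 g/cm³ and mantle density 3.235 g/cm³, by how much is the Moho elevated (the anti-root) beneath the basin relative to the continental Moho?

18300 m

Isostatic balance requires: replacing crust with seawater at the top is compensated by replacing crust with mantle at the base: d (ρ_c − ρ_w) = a (ρ_m − ρ_c).
a = d (ρ_c − ρ_w)/(ρ_m − ρ_c) = 4232 m × 1.794/0.414 = 18300 m.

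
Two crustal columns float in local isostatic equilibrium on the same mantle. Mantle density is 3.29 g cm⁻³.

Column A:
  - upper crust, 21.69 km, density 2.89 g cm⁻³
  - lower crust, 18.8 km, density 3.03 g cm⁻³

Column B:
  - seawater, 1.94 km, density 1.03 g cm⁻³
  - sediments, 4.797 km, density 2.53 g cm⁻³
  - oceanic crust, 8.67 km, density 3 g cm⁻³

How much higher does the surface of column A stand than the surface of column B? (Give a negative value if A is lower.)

For any compensation level in the mantle, the mantle terms cancel and isostasy reduces to e = (Σt_A − Σt_B) − (Σ(ρt)_A − Σ(ρt)_B) / ρ_m.
Σt_A = 40.49 km; Σt_B = 15.407 km; Σ(ρt)_A = 119.6481; Σ(ρt)_B = 40.14461 (in km·g cm⁻³).
e = (40.49 − 15.407) − (119.6481 − 40.14461) / 3.29 = 0.918 km.

0.918 km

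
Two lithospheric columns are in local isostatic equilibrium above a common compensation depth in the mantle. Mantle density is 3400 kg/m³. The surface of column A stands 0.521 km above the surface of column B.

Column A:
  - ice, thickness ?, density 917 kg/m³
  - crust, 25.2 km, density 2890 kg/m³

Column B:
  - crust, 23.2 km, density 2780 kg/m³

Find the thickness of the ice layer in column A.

1.33 km

Take the compensation level at the base of the deeper column (depth z_c below the surface of column A) and equate Σ ρ_i t_i down to z_c; mantle fills any gap and the z_c terms cancel.
Column A: x×917 + 25.2×2890 + (z_c − 25.2 − x)×3400
Column B: 0.521×0 + 23.2×2780 + (z_c − 0.521 − 23.2)×3400
The z_c×3400 term appears on both sides and cancels. Collect the known terms of each column as K = Σ(ρt)_known − 3400 × (depth of known layers): K_A = 72828 − 3400×25.2 = −12852; K_B = 64496 − 3400×(0.521 + 23.2) = −16155.4.
Balance: K_A − x×(3400 − 917) = K_B, so x = (K_A − K_B)/(3400 − 917) = 3303.4/2483 = 1.33 km.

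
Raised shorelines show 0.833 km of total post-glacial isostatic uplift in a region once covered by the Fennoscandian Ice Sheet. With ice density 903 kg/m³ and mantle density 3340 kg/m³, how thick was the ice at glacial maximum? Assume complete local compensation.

3.08 km

u = t ρ_ice/ρ_m → t = u ρ_m/ρ_ice = 0.833 km × 3340/903 = 3.08 km.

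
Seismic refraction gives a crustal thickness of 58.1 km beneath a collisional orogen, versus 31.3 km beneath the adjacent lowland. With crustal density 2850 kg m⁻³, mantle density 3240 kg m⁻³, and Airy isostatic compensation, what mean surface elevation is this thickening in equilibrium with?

Excess crust Δ = 58.1 km − 31.3 km = 26.8 km, split between elevation h and root r with h + r = Δ.
Airy balance ρ_c h = (ρ_m − ρ_c) r gives r = h ρ_c/(ρ_m − ρ_c), so h (1 + ρ_c/(ρ_m − ρ_c)) = Δ, i.e. h = Δ (ρ_m − ρ_c)/ρ_m.
h = 26.8 km × 390/3240 = 3.23 km.

3.23 km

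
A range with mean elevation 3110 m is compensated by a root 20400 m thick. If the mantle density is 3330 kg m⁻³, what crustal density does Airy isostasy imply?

2890 kg m⁻³

ρ_c h = (ρ_m − ρ_c) r → ρ_c (h + r) = ρ_m r → ρ_c = ρ_m r / (h + r).
ρ_c = 3330 × 20400 m / (3110 m + 20400 m) = 2890 kg m⁻³.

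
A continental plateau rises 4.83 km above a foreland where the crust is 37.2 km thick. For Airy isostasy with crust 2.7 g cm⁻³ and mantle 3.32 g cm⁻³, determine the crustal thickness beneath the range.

Root depth r = h ρ_c / (ρ_m − ρ_c) = 4.83 km × 2.7 / 0.62 = 21.03 km.
Total thickness = T + h + r = 37.2 km + 4.83 km + 21.03 km = 63.1 km.

63.1 km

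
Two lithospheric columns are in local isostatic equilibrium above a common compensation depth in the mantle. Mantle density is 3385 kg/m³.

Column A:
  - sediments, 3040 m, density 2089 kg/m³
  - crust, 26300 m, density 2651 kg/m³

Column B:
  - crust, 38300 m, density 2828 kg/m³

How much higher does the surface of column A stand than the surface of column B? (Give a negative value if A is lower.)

For any compensation level in the mantle, the mantle terms cancel and isostasy reduces to e = (Σt_A − Σt_B) − (Σ(ρt)_A − Σ(ρt)_B) / ρ_m.
Σt_A = 29340 m; Σt_B = 38300 m; Σ(ρt)_A = 76071860; Σ(ρt)_B = 108312400 (in m·kg/m³).
e = (29340 − 38300) − (76071860 − 108312400) / 3385 = 565 m.

565 m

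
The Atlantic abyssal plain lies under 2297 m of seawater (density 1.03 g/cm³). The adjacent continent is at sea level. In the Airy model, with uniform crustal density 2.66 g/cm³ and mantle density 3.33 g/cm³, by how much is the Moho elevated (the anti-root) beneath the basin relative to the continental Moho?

Equating mass per unit area of the two columns: replacing crust with seawater at the top is compensated by replacing crust with mantle at the base: d (ρ_c − ρ_w) = a (ρ_m − ρ_c).
a = d (ρ_c − ρ_w)/(ρ_m − ρ_c) = 2297 m × 1.63/0.67 = 5590 m.

5590 m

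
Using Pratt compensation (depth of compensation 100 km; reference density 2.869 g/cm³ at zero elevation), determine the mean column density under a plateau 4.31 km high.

Pratt balance: ρ_ref D = ρ (D + h).
ρ = ρ_ref D/(D + h) = 2.869 × 100 km/(100 km + 4.31 km) = 2.75 g/cm³.

2.75 g/cm³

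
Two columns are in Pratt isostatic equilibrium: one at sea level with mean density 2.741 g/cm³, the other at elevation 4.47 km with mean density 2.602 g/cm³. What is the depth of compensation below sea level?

ρ_ref D = ρ (D + h) → D (ρ_ref − ρ) = ρ h.
D = ρ h/(ρ_ref − ρ) = 2.602 × 4.47 km/(2.741 − 2.602) = 83.7 km.

83.7 km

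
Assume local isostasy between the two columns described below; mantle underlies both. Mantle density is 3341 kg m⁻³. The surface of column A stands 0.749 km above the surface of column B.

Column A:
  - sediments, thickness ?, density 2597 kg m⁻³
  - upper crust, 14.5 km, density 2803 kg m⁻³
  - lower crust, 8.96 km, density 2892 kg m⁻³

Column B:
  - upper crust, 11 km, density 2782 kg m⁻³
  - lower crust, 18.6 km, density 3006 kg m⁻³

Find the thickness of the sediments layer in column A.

Take the compensation level at the base of the deeper column (depth z_c below the surface of column A) and equate Σ ρ_i t_i down to z_c; mantle fills any gap and the z_c terms cancel.
Column A: x×2597 + 14.5×2803 + 8.96×2892 + (z_c − 23.46 − x)×3341
Column B: 0.749×0 + 11×2782 + 18.6×3006 + (z_c − 0.749 − 29.6)×3341
The z_c×3341 term appears on both sides and cancels. Collect the known terms of each column as K = Σ(ρt)_known − 3341 × (depth of known layers): K_A = 66555.82 − 3341×23.46 = −11824.04; K_B = 86513.6 − 3341×(0.749 + 29.6) = −14882.409.
Balance: K_A − x×(3341 − 2597) = K_B, so x = (K_A − K_B)/(3341 − 2597) = 3058.37/744 = 4.11 km.

4.11 km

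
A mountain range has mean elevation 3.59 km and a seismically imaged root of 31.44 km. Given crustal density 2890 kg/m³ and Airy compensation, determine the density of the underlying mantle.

Airy balance: ρ_c h = (ρ_m − ρ_c) r → ρ_m = ρ_c (1 + h/r).
ρ_m = 2890 × (1 + 3.59 km/31.44 km) = 3220 kg/m³.

3220 kg/m³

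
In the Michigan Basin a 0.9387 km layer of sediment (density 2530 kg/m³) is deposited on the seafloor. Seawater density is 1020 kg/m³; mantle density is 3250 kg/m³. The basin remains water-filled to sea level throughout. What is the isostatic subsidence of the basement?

0.636 km

Submarine loading: the sediment displaces seawater, and the subsidence is in turn flooded, so s (ρ_m − ρ_w) = t (ρ_sed − ρ_w).
s = 0.9387 km × (2530 − 1020) / (3250 − 1020) = 0.636 km.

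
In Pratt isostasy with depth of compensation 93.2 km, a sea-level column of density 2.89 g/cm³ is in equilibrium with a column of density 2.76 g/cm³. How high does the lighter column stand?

ρ_ref D = ρ (D + h) → h = D (ρ_ref − ρ)/ρ.
h = 93.2 km × (2.89 − 2.76)/2.76 = 4.39 km.

4.39 km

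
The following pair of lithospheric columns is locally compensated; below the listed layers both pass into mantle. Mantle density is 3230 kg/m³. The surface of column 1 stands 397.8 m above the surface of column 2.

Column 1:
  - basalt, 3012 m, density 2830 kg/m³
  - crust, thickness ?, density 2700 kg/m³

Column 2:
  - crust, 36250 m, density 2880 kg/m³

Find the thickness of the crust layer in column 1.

Take the compensation level at the base of the deeper column (depth z_c below the surface of column 1) and equate Σ ρ_i t_i down to z_c; mantle fills any gap and the z_c terms cancel.
Column 1: 3012×2830 + x×2700 + (z_c − 3012 − x)×3230
Column 2: 397.8×0 + 36250×2880 + (z_c − 397.8 − 36250)×3230
The z_c×3230 term appears on both sides and cancels. Collect the known terms of each column as K = Σ(ρt)_known − 3230 × (depth of known layers): K_1 = 8523960 − 3230×3012 = −1204800; K_2 = 104400000 − 3230×(397.8 + 36250) = −13972394.
Balance: K_1 − x×(3230 − 2700) = K_2, so x = (K_1 − K_2)/(3230 − 2700) = 12767600/530 = 24100 m.

24100 m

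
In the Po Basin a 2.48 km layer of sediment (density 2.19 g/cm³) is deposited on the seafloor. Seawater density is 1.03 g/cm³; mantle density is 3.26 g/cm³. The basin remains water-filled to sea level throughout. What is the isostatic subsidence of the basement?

1.29 km

Submarine loading: the sediment displaces seawater, and the subsidence is in turn flooded, so s (ρ_m − ρ_w) = t (ρ_sed − ρ_w).
s = 2.48 km × (2.19 − 1.03) / (3.26 − 1.03) = 1.29 km.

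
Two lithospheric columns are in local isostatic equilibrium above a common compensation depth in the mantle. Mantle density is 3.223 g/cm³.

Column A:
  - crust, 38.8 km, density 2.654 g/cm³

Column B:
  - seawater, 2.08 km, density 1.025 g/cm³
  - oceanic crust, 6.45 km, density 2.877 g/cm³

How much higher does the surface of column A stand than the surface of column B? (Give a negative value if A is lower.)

For any compensation level in the mantle, the mantle terms cancel and isostasy reduces to e = (Σt_A − Σt_B) − (Σ(ρt)_A − Σ(ρt)_B) / ρ_m.
Σt_A = 38.8 km; Σt_B = 8.53 km; Σ(ρt)_A = 102.9752; Σ(ρt)_B = 20.68865 (in km·g/cm³).
e = (38.8 − 8.53) − (102.9752 − 20.68865) / 3.223 = 4.74 km.

4.74 km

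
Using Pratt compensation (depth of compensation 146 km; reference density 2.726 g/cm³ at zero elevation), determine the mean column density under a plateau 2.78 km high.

Pratt balance: ρ_ref D = ρ (D + h).
ρ = ρ_ref D/(D + h) = 2.726 × 146 km/(146 km + 2.78 km) = 2.68 g/cm³.

2.68 g/cm³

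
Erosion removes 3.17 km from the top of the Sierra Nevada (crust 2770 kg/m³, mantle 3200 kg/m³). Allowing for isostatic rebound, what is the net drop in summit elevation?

Rebound u = e ρ_c/ρ_m = 3.17 km × 2770/3200 = 2.744 km.
Net surface drop = e − u = 3.17 km − 2.744 km = e (ρ_m − ρ_c)/ρ_m = 0.426 km.

0.426 km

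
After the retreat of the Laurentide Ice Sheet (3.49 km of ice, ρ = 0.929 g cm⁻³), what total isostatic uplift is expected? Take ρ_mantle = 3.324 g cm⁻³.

Removing the load lets mantle flow back in; uplift u satisfies ρ_ice t = ρ_m u.
u = t ρ_ice/ρ_m = 3.49 km × 0.929/3.324 = 0.975 km.

0.975 km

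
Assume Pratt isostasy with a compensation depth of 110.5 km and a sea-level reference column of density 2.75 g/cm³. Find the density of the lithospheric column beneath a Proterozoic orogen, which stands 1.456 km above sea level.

2.71 g/cm³

Pratt balance: ρ_ref D = ρ (D + h).
ρ = ρ_ref D/(D + h) = 2.75 × 110.5 km/(110.5 km + 1.456 km) = 2.71 g/cm³.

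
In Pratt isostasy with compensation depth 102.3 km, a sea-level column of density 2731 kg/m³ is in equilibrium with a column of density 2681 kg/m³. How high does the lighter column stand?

ρ_ref D = ρ (D + h) → h = D (ρ_ref − ρ)/ρ.
h = 102.3 km × (2731 − 2681)/2681 = 1.91 km.

1.91 km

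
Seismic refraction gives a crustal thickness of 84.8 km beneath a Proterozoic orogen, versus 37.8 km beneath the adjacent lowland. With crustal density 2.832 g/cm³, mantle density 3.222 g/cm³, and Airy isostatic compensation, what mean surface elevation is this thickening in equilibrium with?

5.69 km

Excess crust Δ = 84.8 km − 37.8 km = 47 km, split between elevation h and root r with h + r = Δ.
Airy balance ρ_c h = (ρ_m − ρ_c) r gives r = h ρ_c/(ρ_m − ρ_c), so h (1 + ρ_c/(ρ_m − ρ_c)) = Δ, i.e. h = Δ (ρ_m − ρ_c)/ρ_m.
h = 47 km × 0.39/3.222 = 5.69 km.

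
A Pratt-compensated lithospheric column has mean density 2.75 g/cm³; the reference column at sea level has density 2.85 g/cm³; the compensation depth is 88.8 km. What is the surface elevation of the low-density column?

ρ_ref D = ρ (D + h) → h = D (ρ_ref − ρ)/ρ.
h = 88.8 km × (2.85 − 2.75)/2.75 = 3.23 km.

3.23 km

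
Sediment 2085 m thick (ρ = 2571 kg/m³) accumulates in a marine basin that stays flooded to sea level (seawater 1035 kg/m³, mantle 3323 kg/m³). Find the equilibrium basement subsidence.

Submarine loading: the sediment displaces seawater, and the subsidence is in turn flooded, so s (ρ_m − ρ_w) = t (ρ_sed − ρ_w).
s = 2085 m × (2571 − 1035) / (3323 − 1035) = 1400 m.

1400 m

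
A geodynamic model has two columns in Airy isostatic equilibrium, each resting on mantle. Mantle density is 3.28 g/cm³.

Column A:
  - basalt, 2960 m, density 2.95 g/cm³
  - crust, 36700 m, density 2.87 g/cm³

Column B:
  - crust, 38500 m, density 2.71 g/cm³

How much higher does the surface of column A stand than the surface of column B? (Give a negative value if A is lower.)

−1810 m

For any compensation level in the mantle, the mantle terms cancel and isostasy reduces to e = (Σt_A − Σt_B) − (Σ(ρt)_A − Σ(ρt)_B) / ρ_m.
Σt_A = 39660 m; Σt_B = 38500 m; Σ(ρt)_A = 114061; Σ(ρt)_B = 104335 (in m·g/cm³).
e = (39660 − 38500) − (114061 − 104335) / 3.28 = −1810 m.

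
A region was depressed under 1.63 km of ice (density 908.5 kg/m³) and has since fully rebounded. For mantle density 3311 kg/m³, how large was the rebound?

Removing the load lets mantle flow back in; uplift u satisfies ρ_ice t = ρ_m u.
u = t ρ_ice/ρ_m = 1.63 km × 908.5/3311 = 0.447 km.

0.447 km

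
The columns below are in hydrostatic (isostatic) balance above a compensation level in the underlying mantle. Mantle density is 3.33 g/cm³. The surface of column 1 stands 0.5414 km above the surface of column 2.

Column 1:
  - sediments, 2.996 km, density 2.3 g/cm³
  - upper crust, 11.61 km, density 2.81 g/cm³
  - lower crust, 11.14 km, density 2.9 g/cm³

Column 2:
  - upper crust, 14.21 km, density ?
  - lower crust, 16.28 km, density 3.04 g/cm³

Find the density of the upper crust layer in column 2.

Take the compensation level at the base of the deeper column (depth z_c below the surface of column 1) and equate Σ ρ_i t_i down to z_c; mantle fills any gap and the z_c terms cancel.
Column 1: 2.996×2.3 + 11.61×2.81 + 11.14×2.9 + (z_c − 25.746)×3.33
Column 2: 0.5414×0 + 14.21×ρ + 16.28×3.04 + (z_c − 0.5414 − 30.49)×3.33
The z_c×3.33 term appears on both sides and cancels. Collect the known terms of each column as K = Σ(ρt)_known − 3.33 × (depth of known layers): K_1 = 71.8209 − 3.33×25.746 = −13.91328; K_2 = 49.4912 − 3.33×(0.5414 + 30.49) = −53.843362.
Balance: K_1 = K_2 + 14.21×ρ, so ρ = (K_1 − K_2)/14.21 = 39.9301/14.21 = 2.81 g/cm³.

2.81 g/cm³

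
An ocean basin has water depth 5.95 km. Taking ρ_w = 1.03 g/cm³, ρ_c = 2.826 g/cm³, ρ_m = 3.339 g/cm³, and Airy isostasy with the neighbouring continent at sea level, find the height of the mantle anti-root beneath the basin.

20.8 km

Isostatic balance requires: replacing crust with seawater at the top is compensated by replacing crust with mantle at the base: d (ρ_c − ρ_w) = a (ρ_m − ρ_c).
a = d (ρ_c − ρ_w)/(ρ_m − ρ_c) = 5.95 km × 1.796/0.513 = 20.8 km.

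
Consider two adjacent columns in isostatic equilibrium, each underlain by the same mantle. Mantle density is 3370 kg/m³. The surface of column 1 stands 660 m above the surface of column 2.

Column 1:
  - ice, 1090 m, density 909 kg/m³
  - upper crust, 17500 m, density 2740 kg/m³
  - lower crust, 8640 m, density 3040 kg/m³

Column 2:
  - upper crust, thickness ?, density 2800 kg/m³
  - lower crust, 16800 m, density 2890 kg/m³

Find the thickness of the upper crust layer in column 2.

Take the compensation level at the base of the deeper column (depth z_c below the surface of column 1) and equate Σ ρ_i t_i down to z_c; mantle fills any gap and the z_c terms cancel.
Column 1: 1090×909 + 17500×2740 + 8640×3040 + (z_c − 27230)×3370
Column 2: 660×0 + x×2800 + 16800×2890 + (z_c − 660 − 16800 − x)×3370
The z_c×3370 term appears on both sides and cancels. Collect the known terms of each column as K = Σ(ρt)_known − 3370 × (depth of known layers): K_1 = 75206410 − 3370×27230 = −16558690; K_2 = 48552000 − 3370×(660 + 16800) = −10288200.
Balance: K_1 = K_2 − x×(3370 − 2800), so x = (K_2 − K_1)/(3370 − 2800) = 6270490/570 = 11000 m.

11000 m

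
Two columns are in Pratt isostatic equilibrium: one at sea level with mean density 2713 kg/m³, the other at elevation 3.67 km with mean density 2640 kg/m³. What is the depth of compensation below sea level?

ρ_ref D = ρ (D + h) → D (ρ_ref − ρ) = ρ h.
D = ρ h/(ρ_ref − ρ) = 2640 × 3.67 km/(2713 − 2640) = 133 km.

133 km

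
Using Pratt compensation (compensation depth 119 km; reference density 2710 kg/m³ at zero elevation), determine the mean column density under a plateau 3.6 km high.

Pratt balance: ρ_ref D = ρ (D + h).
ρ = ρ_ref D/(D + h) = 2710 × 119 km/(119 km + 3.6 km) = 2630 kg/m³.

2630 kg/m³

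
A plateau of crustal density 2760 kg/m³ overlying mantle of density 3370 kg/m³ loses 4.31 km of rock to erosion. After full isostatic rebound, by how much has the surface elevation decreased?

0.78 km

Rebound u = e ρ_c/ρ_m = 4.31 km × 2760/3370 = 3.53 km.
Net surface drop = e − u = 4.31 km − 3.53 km = e (ρ_m − ρ_c)/ρ_m = 0.78 km.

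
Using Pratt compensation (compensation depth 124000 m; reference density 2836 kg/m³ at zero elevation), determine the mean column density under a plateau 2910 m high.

Pratt balance: ρ_ref D = ρ (D + h).
ρ = ρ_ref D/(D + h) = 2836 × 124000 m/(124000 m + 2910 m) = 2770 kg/m³.

2770 kg/m³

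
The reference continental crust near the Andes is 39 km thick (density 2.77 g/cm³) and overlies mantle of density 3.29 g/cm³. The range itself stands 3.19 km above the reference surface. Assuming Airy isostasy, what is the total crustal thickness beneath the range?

59.2 km

Root depth r = h ρ_c / (ρ_m − ρ_c) = 3.19 km × 2.77 / 0.52 = 16.99 km.
Total thickness = T + h + r = 39 km + 3.19 km + 16.99 km = 59.2 km.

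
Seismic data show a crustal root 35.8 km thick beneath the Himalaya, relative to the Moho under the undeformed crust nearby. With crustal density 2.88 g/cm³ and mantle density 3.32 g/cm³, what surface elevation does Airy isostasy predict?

5.47 km

By Archimedes' principle applied to the lithosphere: ρ_c h = (ρ_m − ρ_c) r.
h = r (ρ_m − ρ_c) / ρ_c = 35.8 km × (3.32 − 2.88) / 2.88 = 5.47 km.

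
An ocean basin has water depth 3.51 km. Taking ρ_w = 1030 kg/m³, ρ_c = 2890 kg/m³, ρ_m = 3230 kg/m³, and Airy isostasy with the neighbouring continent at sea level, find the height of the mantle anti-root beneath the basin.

By Archimedes' principle applied to the lithosphere: replacing crust with seawater at the top is compensated by replacing crust with mantle at the base: d (ρ_c − ρ_w) = a (ρ_m − ρ_c).
a = d (ρ_c − ρ_w)/(ρ_m − ρ_c) = 3.51 km × 1860/340 = 19.2 km.

19.2 km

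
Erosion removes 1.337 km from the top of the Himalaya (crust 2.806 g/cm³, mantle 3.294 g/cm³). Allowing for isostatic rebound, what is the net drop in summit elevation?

Rebound u = e ρ_c/ρ_m = 1.337 km × 2.806/3.294 = 1.139 km.
Net surface drop = e − u = 1.337 km − 1.139 km = e (ρ_m − ρ_c)/ρ_m = 0.198 km.

0.198 km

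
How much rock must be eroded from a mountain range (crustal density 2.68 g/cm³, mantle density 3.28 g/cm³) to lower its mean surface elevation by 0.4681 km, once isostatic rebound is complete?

2.56 km

Net drop Δ = e − u = e − e ρ_c/ρ_m = e (ρ_m − ρ_c)/ρ_m.
e = Δ ρ_m/(ρ_m − ρ_c) = 0.4681 km × 3.28/0.6 = 2.56 km.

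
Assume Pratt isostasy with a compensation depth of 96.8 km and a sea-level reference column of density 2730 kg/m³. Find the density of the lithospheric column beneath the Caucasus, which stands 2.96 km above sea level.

2650 kg/m³

Pratt balance: ρ_ref D = ρ (D + h).
ρ = ρ_ref D/(D + h) = 2730 × 96.8 km/(96.8 km + 2.96 km) = 2650 kg/m³.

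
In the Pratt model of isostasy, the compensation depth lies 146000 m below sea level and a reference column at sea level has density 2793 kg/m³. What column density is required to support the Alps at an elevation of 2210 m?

Pratt balance: ρ_ref D = ρ (D + h).
ρ = ρ_ref D/(D + h) = 2793 × 146000 m/(146000 m + 2210 m) = 2750 kg/m³.

2750 kg/m³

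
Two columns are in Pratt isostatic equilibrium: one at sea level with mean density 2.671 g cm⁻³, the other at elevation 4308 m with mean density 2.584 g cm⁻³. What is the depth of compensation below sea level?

128000 m

ρ_ref D = ρ (D + h) → D (ρ_ref − ρ) = ρ h.
D = ρ h/(ρ_ref − ρ) = 2.584 × 4308 m/(2.671 − 2.584) = 128000 m.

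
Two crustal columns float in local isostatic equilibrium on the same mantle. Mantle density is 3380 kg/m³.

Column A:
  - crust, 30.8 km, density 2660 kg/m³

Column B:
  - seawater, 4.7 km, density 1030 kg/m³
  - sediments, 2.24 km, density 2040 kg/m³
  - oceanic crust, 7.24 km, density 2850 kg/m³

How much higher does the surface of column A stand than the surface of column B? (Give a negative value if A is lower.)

For any compensation level in the mantle, the mantle terms cancel and isostasy reduces to e = (Σt_A − Σt_B) − (Σ(ρt)_A − Σ(ρt)_B) / ρ_m.
Σt_A = 30.8 km; Σt_B = 14.18 km; Σ(ρt)_A = 81928; Σ(ρt)_B = 30044.6 (in km·kg/m³).
e = (30.8 − 14.18) − (81928 − 30044.6) / 3380 = 1.27 km.

1.27 km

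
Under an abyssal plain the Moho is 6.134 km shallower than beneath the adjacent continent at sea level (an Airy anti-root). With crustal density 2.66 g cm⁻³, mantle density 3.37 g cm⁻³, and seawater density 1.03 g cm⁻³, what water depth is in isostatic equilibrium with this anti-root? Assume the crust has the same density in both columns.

2.67 km

Replacing a thickness d of crust by seawater at the top must be balanced by replacing crust with mantle at the base: d (ρ_c − ρ_w) = a (ρ_m − ρ_c).
d = a (ρ_m − ρ_c)/(ρ_c − ρ_w) = 6.134 km × 0.71/1.63 = 2.67 km.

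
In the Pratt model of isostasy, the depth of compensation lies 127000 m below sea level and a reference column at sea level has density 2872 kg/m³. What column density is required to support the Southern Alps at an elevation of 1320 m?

2840 kg/m³

Pratt balance: ρ_ref D = ρ (D + h).
ρ = ρ_ref D/(D + h) = 2872 × 127000 m/(127000 m + 1320 m) = 2840 kg/m³.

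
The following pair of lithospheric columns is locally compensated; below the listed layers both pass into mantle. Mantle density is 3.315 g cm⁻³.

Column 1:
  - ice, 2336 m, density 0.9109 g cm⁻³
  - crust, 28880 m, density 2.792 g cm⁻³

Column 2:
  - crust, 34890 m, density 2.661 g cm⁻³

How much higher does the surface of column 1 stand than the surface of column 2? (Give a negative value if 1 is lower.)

−633 m

For any compensation level in the mantle, the mantle terms cancel and isostasy reduces to e = (Σt_1 − Σt_2) − (Σ(ρt)_1 − Σ(ρt)_2) / ρ_m.
Σt_1 = 31216 m; Σt_2 = 34890 m; Σ(ρt)_1 = 82760.8224; Σ(ρt)_2 = 92842.29 (in m·g cm⁻³).
e = (31216 − 34890) − (82760.8224 − 92842.29) / 3.315 = −633 m.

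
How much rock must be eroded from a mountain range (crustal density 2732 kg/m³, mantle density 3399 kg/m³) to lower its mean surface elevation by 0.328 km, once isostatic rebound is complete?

1.67 km

Net drop Δ = e − u = e − e ρ_c/ρ_m = e (ρ_m − ρ_c)/ρ_m.
e = Δ ρ_m/(ρ_m − ρ_c) = 0.328 km × 3399/667 = 1.67 km.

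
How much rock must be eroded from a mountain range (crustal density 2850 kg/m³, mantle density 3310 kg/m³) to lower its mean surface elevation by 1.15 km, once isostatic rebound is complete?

8.28 km

Net drop Δ = e − u = e − e ρ_c/ρ_m = e (ρ_m − ρ_c)/ρ_m.
e = Δ ρ_m/(ρ_m − ρ_c) = 1.15 km × 3310/460 = 8.28 km.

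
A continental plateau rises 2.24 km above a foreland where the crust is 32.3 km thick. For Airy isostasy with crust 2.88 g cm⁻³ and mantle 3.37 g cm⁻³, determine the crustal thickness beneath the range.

47.7 km

Root depth r = h ρ_c / (ρ_m − ρ_c) = 2.24 km × 2.88 / 0.49 = 13.17 km.
Total thickness = T + h + r = 32.3 km + 2.24 km + 13.17 km = 47.7 km.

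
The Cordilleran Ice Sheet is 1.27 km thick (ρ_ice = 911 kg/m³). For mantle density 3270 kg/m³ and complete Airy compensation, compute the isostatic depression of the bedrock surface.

0.354 km

Equating mass per unit area of the two columns: the ice load ρ_ice t is balanced by mantle displaced below, ρ_m s.
s = t ρ_ice / ρ_m = 1.27 km × 911/3270 = 0.354 km.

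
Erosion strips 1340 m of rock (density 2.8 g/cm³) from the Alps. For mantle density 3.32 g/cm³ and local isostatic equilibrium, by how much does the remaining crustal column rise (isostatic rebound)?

1130 m

Unloading: uplift u = e ρ_c/ρ_m = 1340 m × 2.8/3.32 = 1130 m.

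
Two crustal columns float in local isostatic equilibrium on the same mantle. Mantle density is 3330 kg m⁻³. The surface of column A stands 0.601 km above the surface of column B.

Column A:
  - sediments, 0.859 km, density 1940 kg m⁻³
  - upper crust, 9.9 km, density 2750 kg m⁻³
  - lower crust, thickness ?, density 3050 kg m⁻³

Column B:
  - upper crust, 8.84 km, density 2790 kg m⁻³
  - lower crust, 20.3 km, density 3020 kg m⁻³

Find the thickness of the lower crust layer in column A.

21.9 km

Take the compensation level at the base of the deeper column (depth z_c below the surface of column A) and equate Σ ρ_i t_i down to z_c; mantle fills any gap and the z_c terms cancel.
Column A: 0.859×1940 + 9.9×2750 + x×3050 + (z_c − 10.759 − x)×3330
Column B: 0.601×0 + 8.84×2790 + 20.3×3020 + (z_c − 0.601 − 29.14)×3330
The z_c×3330 term appears on both sides and cancels. Collect the known terms of each column as K = Σ(ρt)_known − 3330 × (depth of known layers): K_A = 28891.46 − 3330×10.759 = −6936.01; K_B = 85969.6 − 3330×(0.601 + 29.14) = −13067.93.
Balance: K_A − x×(3330 − 3050) = K_B, so x = (K_A − K_B)/(3330 − 3050) = 6131.92/280 = 21.9 km.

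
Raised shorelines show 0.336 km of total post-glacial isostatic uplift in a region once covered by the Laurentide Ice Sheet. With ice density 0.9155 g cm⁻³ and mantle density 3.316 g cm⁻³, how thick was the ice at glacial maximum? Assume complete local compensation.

1.22 km

u = t ρ_ice/ρ_m → t = u ρ_m/ρ_ice = 0.336 km × 3.316/0.9155 = 1.22 km.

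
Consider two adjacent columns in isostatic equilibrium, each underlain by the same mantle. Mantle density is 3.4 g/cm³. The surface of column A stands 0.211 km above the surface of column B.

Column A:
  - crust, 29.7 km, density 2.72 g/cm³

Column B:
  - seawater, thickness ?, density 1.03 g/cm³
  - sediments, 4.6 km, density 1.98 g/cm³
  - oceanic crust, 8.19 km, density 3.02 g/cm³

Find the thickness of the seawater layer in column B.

Take the compensation level at the base of the deeper column (depth z_c below the surface of column A) and equate Σ ρ_i t_i down to z_c; mantle fills any gap and the z_c terms cancel.
Column A: 29.7×2.72 + (z_c − 29.7)×3.4
Column B: 0.211×0 + x×1.03 + 4.6×1.98 + 8.19×3.02 + (z_c − 0.211 − 12.79 − x)×3.4
The z_c×3.4 term appears on both sides and cancels. Collect the known terms of each column as K = Σ(ρt)_known − 3.4 × (depth of known layers): K_A = 80.784 − 3.4×29.7 = −20.196; K_B = 33.8418 − 3.4×(0.211 + 12.79) = −10.3616.
Balance: K_A = K_B − x×(3.4 − 1.03), so x = (K_B − K_A)/(3.4 − 1.03) = 9.8344/2.37 = 4.15 km.

4.15 km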